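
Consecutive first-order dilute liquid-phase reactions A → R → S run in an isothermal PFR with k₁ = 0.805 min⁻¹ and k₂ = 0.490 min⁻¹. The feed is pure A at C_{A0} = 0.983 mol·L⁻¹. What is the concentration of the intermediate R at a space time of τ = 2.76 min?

For first-order series with pure A initially, C_R(τ) = k₁C_{A0}/(k₂−k₁)·(e^(−k₁τ) − e^(−k₂τ)).
e^(−k₁τ) = e^(−0.805×2.76) = e^(−2.222) = 0.1084; e^(−k₂τ) = e^(−1.352) = 0.2586.
C_R = 0.805×0.983/(0.490−0.805) × (0.1084−0.2586) = (-2.512)×(-0.1502) = 0.3773 mol·L⁻¹.

0.377 mol·L⁻¹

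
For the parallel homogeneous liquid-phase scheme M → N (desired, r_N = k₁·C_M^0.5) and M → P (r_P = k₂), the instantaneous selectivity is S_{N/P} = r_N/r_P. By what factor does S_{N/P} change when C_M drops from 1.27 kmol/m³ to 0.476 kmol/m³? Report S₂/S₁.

0.612

S_{N/P} = (k₁/k₂)·C_M^0.5, so S₂/S₁ = (C_{M,2}/C_{M,1})^0.5.
= (0.476/1.27)^0.5 = (0.3748)^0.5 = 0.612.
Selectivity toward N falls as C_M falls — high-concentration operation is favoured.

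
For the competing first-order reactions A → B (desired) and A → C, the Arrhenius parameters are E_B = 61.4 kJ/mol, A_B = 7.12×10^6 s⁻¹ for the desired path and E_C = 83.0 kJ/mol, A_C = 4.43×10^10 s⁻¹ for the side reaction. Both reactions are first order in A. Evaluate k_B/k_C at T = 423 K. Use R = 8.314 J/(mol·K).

0.0747

With equal orders, S_{B/C} = k_B/k_C = (A_B/A_C)·exp[(E_C−E_B)/(RT)].
(E_C−E_B)/(RT) = (83.0−61.4)×10³/(8.314×423) = 21600/3517 = 6.142.
k_B/k_C = (7.12×10^6/4.43×10^10)·exp(6.142) = 1.607×10^-4 × 464.9 = 0.0747.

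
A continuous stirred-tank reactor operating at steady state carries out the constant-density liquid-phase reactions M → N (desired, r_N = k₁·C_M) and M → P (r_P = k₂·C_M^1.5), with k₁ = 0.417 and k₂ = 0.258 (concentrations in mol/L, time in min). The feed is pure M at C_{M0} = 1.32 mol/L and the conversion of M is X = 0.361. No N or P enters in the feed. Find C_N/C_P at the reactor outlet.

Exit C_M = C_{M0}(1−X) = 1.32×0.639 = 0.8435 mol/L.
In a CSTR the entire volume is at exit conditions, so r_N = 0.417×0.8435 = 0.3517 and r_P = 0.258×0.8435^1.5 = 0.1999.
Overall selectivity = C_N/C_P = r_Nτ/(r_Pτ) = r_N/r_P = 1.76.

1.76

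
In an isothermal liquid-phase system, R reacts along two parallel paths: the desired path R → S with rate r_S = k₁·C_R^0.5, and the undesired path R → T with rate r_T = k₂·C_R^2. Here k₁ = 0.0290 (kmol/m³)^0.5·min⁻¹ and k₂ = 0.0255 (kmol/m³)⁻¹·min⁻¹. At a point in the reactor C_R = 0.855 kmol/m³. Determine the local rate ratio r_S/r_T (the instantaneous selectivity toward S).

S_{S/T} = r_S/r_T = (k₁·C_R^0.5)/(k₂·C_R^2) = (k₁/k₂)·C_R^-1.5.
= (0.0290×0.8550^0.5) / (0.0255×0.8550^2) = 0.02682/0.01864 = 1.44.
The undesired path is higher order in R, so low C_R (CSTR or dilute feed) favours S.

1.44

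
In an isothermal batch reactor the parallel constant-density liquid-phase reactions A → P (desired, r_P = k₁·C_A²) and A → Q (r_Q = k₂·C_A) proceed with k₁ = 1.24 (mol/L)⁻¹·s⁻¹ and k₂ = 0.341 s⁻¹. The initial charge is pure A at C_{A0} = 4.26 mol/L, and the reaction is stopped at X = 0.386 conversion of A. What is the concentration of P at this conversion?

C_A = C_{A0}(1−X) = 2.616 mol/L.
Along a PFR/batch, dC_Q/dC_A = −r_Q/(r_P+r_Q) = −k₂/(k₂+k₁·C_A).
Integrating from C_{A0} to C_A: C_Q = (0.341/1.24)·ln[(0.341+1.24·4.26)/(0.341+1.24·2.62)] = 0.2750·ln(5.623/3.584) = 0.1238 mol/L.
Then C_P = (C_{A0}−C_A) − C_Q = 1.644 − 0.1238 = 1.521 mol/L.

1.52 mol/L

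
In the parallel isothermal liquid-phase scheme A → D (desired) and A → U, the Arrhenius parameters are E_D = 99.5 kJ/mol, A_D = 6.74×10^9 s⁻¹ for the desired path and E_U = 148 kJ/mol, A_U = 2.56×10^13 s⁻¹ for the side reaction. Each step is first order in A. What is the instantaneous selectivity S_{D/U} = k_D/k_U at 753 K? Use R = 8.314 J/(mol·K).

0.609

k_D/k_U = (A_D/A_U)·exp[−(E_D−E_U)/(RT)] = (A_D/A_U)·exp[(E_U−E_D)/(RT)].
(E_U−E_D)/(RT) = (148−99.5)×10³/(8.314×753) = 48500/6260 = 7.747.
k_D/k_U = (6.74×10^9/2.56×10^13)·exp(7.747) = 2.633×10^-4 × 2315 = 0.609.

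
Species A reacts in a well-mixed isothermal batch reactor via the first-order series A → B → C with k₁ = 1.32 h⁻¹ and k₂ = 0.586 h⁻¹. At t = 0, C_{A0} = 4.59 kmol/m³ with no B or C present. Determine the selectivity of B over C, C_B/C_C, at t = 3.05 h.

For first-order series with pure A initially, C_B(t) = k₁C_{A0}/(k₂−k₁)·(e^(−k₁t) − e^(−k₂t)).
e^(−k₁t) = e^(−1.32×3.05) = e^(−4.026) = 0.01785; e^(−k₂t) = e^(−1.787) = 0.1674.
C_B = 1.32×4.59/(0.586−1.32) × (0.01785−0.1674) = (-8.254)×(-0.1496) = 1.235 kmol/m³.
C_A = C_{A0}e^(−k₁t) = 0.08191 kmol/m³, so C_C = C_{A0}−C_A−C_B = 3.273 kmol/m³; C_B/C_C = 0.377.

0.377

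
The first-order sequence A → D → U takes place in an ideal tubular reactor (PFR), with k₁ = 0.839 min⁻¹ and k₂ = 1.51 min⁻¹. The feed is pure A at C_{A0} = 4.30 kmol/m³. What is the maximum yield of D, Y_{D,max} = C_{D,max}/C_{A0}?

For a first-order series the maximum intermediate yield is C_{D,max}/C_{A0} = (k₁/k₂)^[k₂/(k₂−k₁)].
= (0.839/1.51)^(1.51/(1.51−0.839)) = (0.5556)^(2.250) = 0.2665.

0.266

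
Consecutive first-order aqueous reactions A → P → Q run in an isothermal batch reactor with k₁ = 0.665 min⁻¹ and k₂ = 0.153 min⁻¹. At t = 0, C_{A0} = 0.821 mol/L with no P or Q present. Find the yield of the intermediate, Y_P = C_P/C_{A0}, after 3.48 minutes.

For first-order series with pure A initially, C_P(t) = k₁C_{A0}/(k₂−k₁)·(e^(−k₁t) − e^(−k₂t)).
e^(−k₁t) = e^(−0.665×3.48) = e^(−2.314) = 0.09885; e^(−k₂t) = e^(−0.5324) = 0.5872.
C_P = 0.665×0.821/(0.153−0.665) × (0.09885−0.5872) = (-1.066)×(-0.4883) = 0.5207 mol/L.
Y_P = C_P/C_{A0} = 0.5207/0.821 = 0.634.

0.634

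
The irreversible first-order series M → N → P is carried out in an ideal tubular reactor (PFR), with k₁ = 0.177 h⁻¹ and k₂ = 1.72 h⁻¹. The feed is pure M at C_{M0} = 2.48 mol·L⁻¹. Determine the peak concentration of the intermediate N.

At the optimum, C_{N,max}/C_{M0} = (k₁/k₂)^[k₂/(k₂−k₁)].
= (0.177/1.72)^(1.72/(1.72−0.177)) = (0.1029)^(1.115) = 0.07928.
C_{N,max} = 0.07928×2.48 = 0.197 mol·L⁻¹.

0.197 mol·L⁻¹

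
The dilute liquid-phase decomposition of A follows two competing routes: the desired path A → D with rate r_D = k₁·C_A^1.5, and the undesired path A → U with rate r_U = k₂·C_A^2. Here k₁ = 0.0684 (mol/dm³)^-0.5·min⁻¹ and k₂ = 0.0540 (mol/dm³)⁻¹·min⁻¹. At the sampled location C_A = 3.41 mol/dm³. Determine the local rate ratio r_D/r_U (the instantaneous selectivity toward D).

S_{D/U} = r_D/r_U = (k₁·C_A^1.5)/(k₂·C_A^2) = (k₁/k₂)·C_A^-0.5.
= (0.0684×3.410^1.5) / (0.0540×3.410^2) = 0.4307/0.6279 = 0.686.
The undesired path is higher order in A, so low C_A (CSTR or dilute feed) favours D.

0.686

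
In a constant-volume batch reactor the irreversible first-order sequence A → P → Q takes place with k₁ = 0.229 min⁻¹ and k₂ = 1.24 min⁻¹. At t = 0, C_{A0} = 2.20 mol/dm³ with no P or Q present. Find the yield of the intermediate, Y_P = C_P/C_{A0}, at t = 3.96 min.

0.0898

Solving the coupled first-order balances gives C_P(t) = [k₁/(k₂−k₁)]·C_{A0}·(e^(−k₁t) − e^(−k₂t)).
e^(−k₁t) = e^(−0.229×3.96) = e^(−0.9068) = 0.4038; e^(−k₂t) = e^(−4.910) = 0.007370.
C_P = 0.229×2.20/(1.24−0.229) × (0.4038−0.007370) = 0.4983×0.3964 = 0.1975 mol/dm³.
Y_P = C_P/C_{A0} = 0.1975/2.20 = 0.0898.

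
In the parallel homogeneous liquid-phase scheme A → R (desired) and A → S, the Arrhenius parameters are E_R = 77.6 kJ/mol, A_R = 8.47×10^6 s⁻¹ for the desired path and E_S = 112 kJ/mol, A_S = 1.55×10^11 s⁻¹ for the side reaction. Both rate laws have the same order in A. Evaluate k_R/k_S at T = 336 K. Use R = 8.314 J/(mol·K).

12.2

k_R/k_S = (A_R/A_S)·exp[−(E_R−E_S)/(RT)] = (A_R/A_S)·exp[(E_S−E_R)/(RT)].
(E_S−E_R)/(RT) = (112−77.6)×10³/(8.314×336) = 34400/2794 = 12.31.
k_R/k_S = (8.47×10^6/1.55×10^11)·exp(12.31) = 5.465×10^-5 × 2.229×10^5 = 12.2.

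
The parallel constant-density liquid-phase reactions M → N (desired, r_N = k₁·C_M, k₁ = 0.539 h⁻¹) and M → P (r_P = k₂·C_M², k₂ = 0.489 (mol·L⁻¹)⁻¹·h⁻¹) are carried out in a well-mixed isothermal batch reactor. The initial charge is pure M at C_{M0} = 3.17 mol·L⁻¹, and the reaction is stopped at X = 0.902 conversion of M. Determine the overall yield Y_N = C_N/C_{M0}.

C_M = C_{M0}(1−X) = 0.3107 mol·L⁻¹.
Along a PFR/batch, dC_N/dC_M = −r_N/(r_N+r_P) = −k₁/(k₁+k₂·C_M).
Integrating from C_{M0} to C_M: C_N = (0.539/0.489)·ln[(0.539+0.489·3.17)/(0.539+0.489·0.311)] = 1.102·ln(2.089/0.6909) = 1.220 mol·L⁻¹.
Y_N = C_N/C_{M0} = 1.220/3.17 = 0.385.

0.385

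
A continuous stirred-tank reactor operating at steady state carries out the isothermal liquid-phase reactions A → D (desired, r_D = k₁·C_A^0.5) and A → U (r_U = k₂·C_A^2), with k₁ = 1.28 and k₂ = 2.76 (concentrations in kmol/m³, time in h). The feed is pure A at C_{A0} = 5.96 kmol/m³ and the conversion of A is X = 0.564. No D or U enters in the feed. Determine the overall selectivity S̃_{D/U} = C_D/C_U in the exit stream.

0.111

Exit C_A = C_{A0}(1−X) = 5.96×0.436 = 2.599 kmol/m³.
In a CSTR the entire volume is at exit conditions, so r_D = 1.28×2.599^0.5 = 2.063 and r_U = 2.76×2.599^2 = 18.64.
Overall selectivity = C_D/C_U = r_Dτ/(r_Uτ) = r_D/r_U = 0.111.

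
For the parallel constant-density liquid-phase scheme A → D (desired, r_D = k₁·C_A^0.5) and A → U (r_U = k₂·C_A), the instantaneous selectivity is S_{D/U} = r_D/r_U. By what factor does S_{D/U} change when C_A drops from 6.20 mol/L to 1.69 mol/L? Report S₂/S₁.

1.92

S_{D/U} = (k₁/k₂)·C_A^-0.5, so S₂/S₁ = (C_{A,2}/C_{A,1})^-0.5.
= (1.69/6.20)^(-0.5) = (0.2726)^(-0.5) = 1.92.
Selectivity toward D rises as C_A falls — low-concentration operation is favoured.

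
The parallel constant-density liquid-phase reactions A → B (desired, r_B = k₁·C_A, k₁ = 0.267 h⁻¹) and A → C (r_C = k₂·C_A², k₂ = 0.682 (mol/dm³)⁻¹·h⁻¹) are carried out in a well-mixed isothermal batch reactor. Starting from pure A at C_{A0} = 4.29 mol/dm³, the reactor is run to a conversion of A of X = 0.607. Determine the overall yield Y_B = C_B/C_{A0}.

C_A = C_{A0}(1−X) = 1.686 mol/dm³.
Along a PFR/batch, dC_B/dC_A = −r_B/(r_B+r_C) = −k₁/(k₁+k₂·C_A).
Integrating from C_{A0} to C_A: C_B = (0.267/0.682)·ln[(0.267+0.682·4.29)/(0.267+0.682·1.69)] = 0.3915·ln(3.193/1.417) = 0.3181 mol/dm³.
Y_B = C_B/C_{A0} = 0.3181/4.29 = 0.0741.

0.0741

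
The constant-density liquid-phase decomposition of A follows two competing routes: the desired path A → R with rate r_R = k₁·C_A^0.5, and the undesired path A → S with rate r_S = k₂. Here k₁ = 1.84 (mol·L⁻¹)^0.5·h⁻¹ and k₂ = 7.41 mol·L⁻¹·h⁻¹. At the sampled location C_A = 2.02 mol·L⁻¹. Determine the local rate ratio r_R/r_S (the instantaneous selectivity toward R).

S_{R/S} = r_R/r_S = (k₁·C_A^0.5)/(k₂) = (k₁/k₂)·C_A^0.5.
= (1.84×2.020^0.5) / (7.41) = 2.615/7.410 = 0.353.
Since the desired path is higher order in A, keeping C_A high (PFR or concentrated feed) favours R.

0.353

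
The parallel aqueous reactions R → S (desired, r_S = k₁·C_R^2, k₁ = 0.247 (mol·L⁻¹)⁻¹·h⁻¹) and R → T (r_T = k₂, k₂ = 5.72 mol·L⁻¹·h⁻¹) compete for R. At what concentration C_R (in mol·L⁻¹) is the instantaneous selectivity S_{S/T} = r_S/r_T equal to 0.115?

1.63 mol·L⁻¹

S_{S/T} = (k₁/k₂)·C_R^2 ⇒ C_R = (S·k₂/k₁)^(0.5).
= (0.115×5.72/0.247)^(0.5) = (2.663)^(0.5) = 1.63 mol·L⁻¹.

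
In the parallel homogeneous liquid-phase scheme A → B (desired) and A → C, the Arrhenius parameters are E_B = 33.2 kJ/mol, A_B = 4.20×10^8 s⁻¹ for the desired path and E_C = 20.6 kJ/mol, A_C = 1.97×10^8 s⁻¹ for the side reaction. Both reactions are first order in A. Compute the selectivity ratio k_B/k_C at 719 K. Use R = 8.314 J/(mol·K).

Since both paths have the same order in A, the concentration cancels and S_{B/C} = k_B/k_C = (A_B/A_C)·exp[(E_C−E_B)/(RT)].
(E_C−E_B)/(RT) = (20.6−33.2)×10³/(8.314×719) = -12600/5978 = -2.108.
k_B/k_C = (4.20×10^8/1.97×10^8)·exp(-2.108) = 2.132 × 0.1215 = 0.259.

0.259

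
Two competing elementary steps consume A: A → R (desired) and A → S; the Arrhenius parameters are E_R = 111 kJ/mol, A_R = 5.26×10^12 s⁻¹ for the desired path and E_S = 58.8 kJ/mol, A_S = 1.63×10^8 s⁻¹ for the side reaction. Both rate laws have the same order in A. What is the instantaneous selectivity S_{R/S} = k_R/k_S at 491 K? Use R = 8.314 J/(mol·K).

0.0902

k_R/k_S = (A_R/A_S)·exp[−(E_R−E_S)/(RT)] = (A_R/A_S)·exp[(E_S−E_R)/(RT)].
(E_S−E_R)/(RT) = (58.8−111)×10³/(8.314×491) = -52200/4082 = -12.79.
k_R/k_S = (5.26×10^12/1.63×10^8)·exp(-12.79) = 32270 × 2.796×10^-6 = 0.0902.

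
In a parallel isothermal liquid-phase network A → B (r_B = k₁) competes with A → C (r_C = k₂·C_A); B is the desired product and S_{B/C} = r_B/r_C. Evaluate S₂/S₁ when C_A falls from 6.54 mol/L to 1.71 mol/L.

S_{B/C} = (k₁/k₂)·C_A⁻¹, so S₂/S₁ = (C_{A,2}/C_{A,1})⁻¹.
= 6.54/1.71 = 3.82.

3.82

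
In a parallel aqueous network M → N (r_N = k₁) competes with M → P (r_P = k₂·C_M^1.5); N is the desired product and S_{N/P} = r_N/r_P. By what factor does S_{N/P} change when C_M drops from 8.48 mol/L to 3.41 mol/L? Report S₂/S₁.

3.92

S_{N/P} = (k₁/k₂)·C_M^-1.5, so S₂/S₁ = (C_{M,2}/C_{M,1})^-1.5.
= (3.41/8.48)^(-1.5) = (0.4021)^(-1.5) = 3.92.
Selectivity toward N rises as C_M falls — low-concentration operation is favoured.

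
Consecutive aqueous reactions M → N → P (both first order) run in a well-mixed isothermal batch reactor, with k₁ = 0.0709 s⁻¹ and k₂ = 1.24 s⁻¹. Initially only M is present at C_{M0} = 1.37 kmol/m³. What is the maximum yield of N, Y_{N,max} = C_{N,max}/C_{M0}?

0.0481

At the optimum, C_{N,max}/C_{M0} = (k₁/k₂)^[k₂/(k₂−k₁)].
= (0.0709/1.24)^(1.24/(1.24−0.0709)) = (0.05718)^(1.061) = 0.04807.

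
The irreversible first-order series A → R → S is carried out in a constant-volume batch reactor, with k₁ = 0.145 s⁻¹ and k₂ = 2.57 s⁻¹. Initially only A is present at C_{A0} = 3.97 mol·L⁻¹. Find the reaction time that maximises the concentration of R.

1.19 s

Setting dC_R/dt = 0 gives t_opt = ln(k₂/k₁)/(k₂−k₁).
= ln(2.57/0.145)/(2.57−0.145) = ln(17.72)/2.425 = 2.875/2.425 = 1.19 s.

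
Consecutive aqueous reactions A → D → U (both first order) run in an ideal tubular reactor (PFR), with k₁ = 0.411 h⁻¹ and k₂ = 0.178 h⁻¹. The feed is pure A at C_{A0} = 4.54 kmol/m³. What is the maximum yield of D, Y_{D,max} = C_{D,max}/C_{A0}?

At the optimum, C_{D,max}/C_{A0} = (k₁/k₂)^[k₂/(k₂−k₁)].
= (0.411/0.178)^(0.178/(0.178−0.411)) = (2.309)^(-0.7639) = 0.5277.

0.528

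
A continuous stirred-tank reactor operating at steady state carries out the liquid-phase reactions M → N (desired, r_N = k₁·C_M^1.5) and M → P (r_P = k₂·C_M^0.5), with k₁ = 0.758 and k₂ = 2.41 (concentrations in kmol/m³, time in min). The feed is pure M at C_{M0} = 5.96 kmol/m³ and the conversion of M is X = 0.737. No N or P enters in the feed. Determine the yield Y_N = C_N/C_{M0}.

0.243

Exit C_M = C_{M0}(1−X) = 5.96×0.263 = 1.567 kmol/m³.
A CSTR operates uniformly at the exit composition, giving r_N = 1.488 and r_P = 3.017 (each k·C_M^n at C_M = 1.567).
Fraction of consumed M going to N: r_N/(r_N+r_P) = 0.3302.
C_N = 0.3302·C_{M0}·X = 0.3302×5.96×0.737 = 1.45 kmol/m³; Y_N = C_N/C_{M0} = 0.243.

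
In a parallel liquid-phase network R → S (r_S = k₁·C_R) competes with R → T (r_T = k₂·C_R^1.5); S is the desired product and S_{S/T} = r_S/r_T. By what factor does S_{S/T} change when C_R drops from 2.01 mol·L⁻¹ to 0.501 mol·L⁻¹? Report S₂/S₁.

S_{S/T} = (k₁/k₂)·C_R^-0.5, so S₂/S₁ = (C_{R,2}/C_{R,1})^-0.5.
= (0.501/2.01)^(-0.5) = (0.2493)^(-0.5) = 2.00.
Selectivity toward S rises as C_R falls — low-concentration operation is favoured.

2.00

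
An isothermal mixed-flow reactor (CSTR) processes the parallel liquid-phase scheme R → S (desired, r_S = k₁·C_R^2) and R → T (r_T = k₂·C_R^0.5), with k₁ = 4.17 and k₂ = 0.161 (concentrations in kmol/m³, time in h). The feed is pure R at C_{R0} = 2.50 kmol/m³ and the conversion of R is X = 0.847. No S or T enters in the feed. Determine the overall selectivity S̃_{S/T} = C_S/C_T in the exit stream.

6.13

Exit C_R = C_{R0}(1−X) = 2.50×0.153 = 0.3825 kmol/m³.
In a CSTR the entire volume is at exit conditions, so r_S = 4.17×0.3825^2 = 0.6101 and r_T = 0.161×0.3825^0.5 = 0.09957.
Overall selectivity = C_S/C_T = r_Sτ/(r_Tτ) = r_S/r_T = 6.13.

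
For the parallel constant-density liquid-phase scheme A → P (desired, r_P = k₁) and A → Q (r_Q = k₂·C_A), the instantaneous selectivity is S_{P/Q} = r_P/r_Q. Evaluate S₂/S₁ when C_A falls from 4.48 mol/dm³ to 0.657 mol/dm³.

S_{P/Q} = (k₁/k₂)·C_A⁻¹, so S₂/S₁ = (C_{A,2}/C_{A,1})⁻¹.
= 4.48/0.657 = 6.82.

6.82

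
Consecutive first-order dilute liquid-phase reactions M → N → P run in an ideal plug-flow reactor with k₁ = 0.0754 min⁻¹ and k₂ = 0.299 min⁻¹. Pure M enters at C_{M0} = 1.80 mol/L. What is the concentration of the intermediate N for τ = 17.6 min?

0.158 mol/L

The intermediate concentration in a first-order A→B→C sequence is C_N = k₁C_{M0}(e^(−k₁τ) − e^(−k₂τ))/(k₂−k₁).
e^(−k₁τ) = e^(−0.0754×17.6) = e^(−1.327) = 0.2653; e^(−k₂τ) = e^(−5.262) = 0.005183.
C_N = 0.0754×1.80/(0.299−0.0754) × (0.2653−0.005183) = 0.6070×0.2601 = 0.1579 mol/L.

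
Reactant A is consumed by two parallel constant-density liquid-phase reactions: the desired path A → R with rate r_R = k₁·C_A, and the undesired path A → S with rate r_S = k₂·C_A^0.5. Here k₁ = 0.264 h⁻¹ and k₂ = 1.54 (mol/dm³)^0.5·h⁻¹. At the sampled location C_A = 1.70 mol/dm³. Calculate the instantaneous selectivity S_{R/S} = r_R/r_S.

S_{R/S} = r_R/r_S = (k₁·C_A)/(k₂·C_A^0.5) = (k₁/k₂)·C_A^0.5.
= (0.264×1.700) / (1.54×1.700^0.5) = 0.4488/2.008 = 0.224.
Since the desired path is higher order in A, keeping C_A high (PFR or concentrated feed) favours R.

0.224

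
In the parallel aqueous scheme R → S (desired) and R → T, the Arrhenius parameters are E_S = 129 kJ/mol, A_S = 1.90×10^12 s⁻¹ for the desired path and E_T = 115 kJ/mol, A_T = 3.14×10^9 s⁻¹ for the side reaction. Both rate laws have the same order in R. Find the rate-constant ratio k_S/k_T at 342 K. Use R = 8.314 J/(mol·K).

Since both paths have the same order in R, the concentration cancels and S_{S/T} = k_S/k_T = (A_S/A_T)·exp[(E_T−E_S)/(RT)].
(E_T−E_S)/(RT) = (115−129)×10³/(8.314×342) = -14000/2843 = -4.924.
k_S/k_T = (1.90×10^12/3.14×10^9)·exp(-4.924) = 605.1 × 0.007272 = 4.40.
Since E_S > E_T, raising the temperature improves selectivity toward S.

4.40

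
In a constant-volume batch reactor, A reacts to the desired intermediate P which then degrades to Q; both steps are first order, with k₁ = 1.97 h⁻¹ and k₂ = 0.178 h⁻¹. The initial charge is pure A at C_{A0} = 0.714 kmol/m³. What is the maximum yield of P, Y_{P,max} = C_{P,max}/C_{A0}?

For a first-order series the maximum intermediate yield is C_{P,max}/C_{A0} = (k₁/k₂)^[k₂/(k₂−k₁)].
= (1.97/0.178)^(0.178/(0.178−1.97)) = (11.07)^(-0.09933) = 0.7876.

0.788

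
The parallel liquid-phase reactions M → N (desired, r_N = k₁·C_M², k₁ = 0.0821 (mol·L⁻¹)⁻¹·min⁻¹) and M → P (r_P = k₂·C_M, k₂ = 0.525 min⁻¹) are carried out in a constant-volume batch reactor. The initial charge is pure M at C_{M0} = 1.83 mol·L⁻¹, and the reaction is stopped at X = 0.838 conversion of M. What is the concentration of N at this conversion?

0.214 mol·L⁻¹

C_M = C_{M0}(1−X) = 0.2965 mol·L⁻¹.
Along a PFR/batch, dC_P/dC_M = −r_P/(r_N+r_P) = −k₂/(k₂+k₁·C_M).
Integrating from C_{M0} to C_M: C_P = (0.525/0.0821)·ln[(0.525+0.0821·1.83)/(0.525+0.0821·0.296)] = 6.395·ln(0.6752/0.5493) = 1.320 mol·L⁻¹.
Then C_N = (C_{M0}−C_M) − C_P = 1.534 − 1.320 = 0.2140 mol·L⁻¹.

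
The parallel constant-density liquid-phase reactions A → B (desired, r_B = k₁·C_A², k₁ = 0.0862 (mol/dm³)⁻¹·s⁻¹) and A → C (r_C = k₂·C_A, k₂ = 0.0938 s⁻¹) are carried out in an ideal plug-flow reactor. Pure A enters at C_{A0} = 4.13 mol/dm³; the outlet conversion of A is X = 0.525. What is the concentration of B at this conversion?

1.58 mol/dm³

C_A = C_{A0}(1−X) = 1.962 mol/dm³.
Along a PFR/batch, dC_C/dC_A = −r_C/(r_B+r_C) = −k₂/(k₂+k₁·C_A).
Integrating from C_{A0} to C_A: C_C = (0.0938/0.0862)·ln[(0.0938+0.0862·4.13)/(0.0938+0.0862·1.96)] = 1.088·ln(0.4498/0.2629) = 0.5844 mol/dm³.
Then C_B = (C_{A0}−C_A) − C_C = 2.168 − 0.5844 = 1.584 mol/dm³.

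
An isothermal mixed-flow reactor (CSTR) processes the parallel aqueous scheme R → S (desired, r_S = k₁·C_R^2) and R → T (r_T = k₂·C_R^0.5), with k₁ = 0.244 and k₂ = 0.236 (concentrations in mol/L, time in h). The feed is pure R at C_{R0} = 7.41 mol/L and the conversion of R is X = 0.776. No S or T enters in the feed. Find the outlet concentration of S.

3.96 mol/L

Exit C_R = C_{R0}(1−X) = 7.41×0.224 = 1.660 mol/L.
A CSTR operates uniformly at the exit composition, giving r_S = 0.6722 and r_T = 0.3041 (each k·C_R^n at C_R = 1.660).
Fraction of consumed R going to S: r_S/(r_S+r_T) = 0.6886.
C_S = 0.6886·C_{R0}·X = 0.6886×7.41×0.776 = 3.96 mol/L.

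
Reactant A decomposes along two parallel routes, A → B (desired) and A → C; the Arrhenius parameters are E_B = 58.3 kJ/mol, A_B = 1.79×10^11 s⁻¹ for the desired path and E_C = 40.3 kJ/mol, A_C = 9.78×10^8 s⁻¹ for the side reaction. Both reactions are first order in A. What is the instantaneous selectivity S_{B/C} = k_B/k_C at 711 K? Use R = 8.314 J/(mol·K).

8.71

With equal orders, S_{B/C} = k_B/k_C = (A_B/A_C)·exp[(E_C−E_B)/(RT)].
(E_C−E_B)/(RT) = (40.3−58.3)×10³/(8.314×711) = -18000/5911 = -3.045.
k_B/k_C = (1.79×10^11/9.78×10^8)·exp(-3.045) = 183.0 × 0.04759 = 8.71.
Since E_B > E_C, raising the temperature improves selectivity toward B.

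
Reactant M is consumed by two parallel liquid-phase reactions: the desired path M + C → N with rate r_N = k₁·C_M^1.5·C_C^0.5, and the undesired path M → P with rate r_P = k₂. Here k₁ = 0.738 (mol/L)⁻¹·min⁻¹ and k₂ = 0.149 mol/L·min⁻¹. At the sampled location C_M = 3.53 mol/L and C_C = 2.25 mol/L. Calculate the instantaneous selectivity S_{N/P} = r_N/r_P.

S_{N/P} = r_N/r_P = (k₁·C_M^1.5·C_C^0.5)/(k₂) = (k₁/k₂)·C_M^1.5·C_C^0.5.
= (0.738×3.530^1.5×2.250^0.5) / (0.149) = 7.342/0.1490 = 49.3.
Since the desired path is higher order in M, keeping C_M high (PFR or concentrated feed) favours N.

49.3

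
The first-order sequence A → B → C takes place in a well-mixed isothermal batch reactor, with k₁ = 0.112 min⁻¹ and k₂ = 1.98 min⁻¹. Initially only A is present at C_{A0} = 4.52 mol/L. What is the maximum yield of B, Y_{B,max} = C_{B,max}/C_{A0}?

0.0476

At the optimum, C_{B,max}/C_{A0} = (k₁/k₂)^[k₂/(k₂−k₁)].
= (0.112/1.98)^(1.98/(1.98−0.112)) = (0.05657)^(1.060) = 0.04762.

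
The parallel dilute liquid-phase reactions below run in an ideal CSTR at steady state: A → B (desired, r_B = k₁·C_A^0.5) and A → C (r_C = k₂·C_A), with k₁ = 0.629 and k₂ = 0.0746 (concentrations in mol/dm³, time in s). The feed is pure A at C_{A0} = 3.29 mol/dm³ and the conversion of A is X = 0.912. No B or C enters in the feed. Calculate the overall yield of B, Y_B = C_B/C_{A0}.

0.857

Exit C_A = C_{A0}(1−X) = 3.29×0.0880 = 0.2895 mol/dm³.
Rates in a CSTR are evaluated at the outlet concentration: r_B = 0.629×0.2895^0.5 = 0.3384, r_C = 0.0746×0.2895 = 0.02160.
Fraction of consumed A going to B: r_B/(r_B+r_C) = 0.9400.
C_B = 0.9400·C_{A0}·X = 0.9400×3.29×0.912 = 2.82 mol/dm³; Y_B = C_B/C_{A0} = 0.857.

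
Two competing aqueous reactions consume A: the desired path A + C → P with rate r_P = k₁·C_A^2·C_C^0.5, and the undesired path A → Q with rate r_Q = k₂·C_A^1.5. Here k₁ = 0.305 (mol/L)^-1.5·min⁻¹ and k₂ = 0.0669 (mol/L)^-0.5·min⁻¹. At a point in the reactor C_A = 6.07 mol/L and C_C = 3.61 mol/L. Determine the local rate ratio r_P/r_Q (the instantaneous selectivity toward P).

21.3

S_{P/Q} = r_P/r_Q = (k₁·C_A^2·C_C^0.5)/(k₂·C_A^1.5) = (k₁/k₂)·C_A^0.5·C_C^0.5.
= (0.305×6.070^2×3.610^0.5) / (0.0669×6.070^1.5) = 21.35/1.000 = 21.3.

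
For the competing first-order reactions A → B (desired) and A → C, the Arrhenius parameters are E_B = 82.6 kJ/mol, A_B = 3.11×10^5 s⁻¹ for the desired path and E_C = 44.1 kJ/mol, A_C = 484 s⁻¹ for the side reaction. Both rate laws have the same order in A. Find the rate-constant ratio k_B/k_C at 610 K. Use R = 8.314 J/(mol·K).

k_B/k_C = (A_B/A_C)·exp[−(E_B−E_C)/(RT)] = (A_B/A_C)·exp[(E_C−E_B)/(RT)].
(E_C−E_B)/(RT) = (44.1−82.6)×10³/(8.314×610) = -38500/5072 = -7.591.
k_B/k_C = (3.11×10^5/484)·exp(-7.591) = 642.6 × 5.048×10^-4 = 0.324.
Since E_B > E_C, raising the temperature improves selectivity toward B.

0.324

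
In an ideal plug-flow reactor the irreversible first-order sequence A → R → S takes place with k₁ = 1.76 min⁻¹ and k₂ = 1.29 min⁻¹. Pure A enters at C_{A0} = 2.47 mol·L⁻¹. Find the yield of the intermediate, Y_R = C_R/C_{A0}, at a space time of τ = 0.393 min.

0.380

For first-order series with pure A initially, C_R(τ) = k₁C_{A0}/(k₂−k₁)·(e^(−k₁τ) − e^(−k₂τ)).
e^(−k₁τ) = e^(−1.76×0.393) = e^(−0.6917) = 0.5007; e^(−k₂τ) = e^(−0.5070) = 0.6023.
C_R = 1.76×2.47/(1.29−1.76) × (0.5007−0.6023) = (-9.249)×(-0.1016) = 0.9396 mol·L⁻¹.
Y_R = C_R/C_{A0} = 0.9396/2.47 = 0.380.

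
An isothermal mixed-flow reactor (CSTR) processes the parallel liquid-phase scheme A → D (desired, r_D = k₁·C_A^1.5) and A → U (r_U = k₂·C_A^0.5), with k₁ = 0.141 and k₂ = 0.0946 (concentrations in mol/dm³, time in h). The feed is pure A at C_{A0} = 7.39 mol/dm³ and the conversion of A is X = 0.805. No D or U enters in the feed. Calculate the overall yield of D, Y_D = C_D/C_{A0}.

Exit C_A = C_{A0}(1−X) = 7.39×0.195 = 1.441 mol/dm³.
Rates in a CSTR are evaluated at the outlet concentration: r_D = 0.141×1.441^1.5 = 0.2439, r_U = 0.0946×1.441^0.5 = 0.1136.
Fraction of consumed A going to D: r_D/(r_D+r_U) = 0.6823.
C_D = 0.6823·C_{A0}·X = 0.6823×7.39×0.805 = 4.06 mol/dm³; Y_D = C_D/C_{A0} = 0.549.

0.549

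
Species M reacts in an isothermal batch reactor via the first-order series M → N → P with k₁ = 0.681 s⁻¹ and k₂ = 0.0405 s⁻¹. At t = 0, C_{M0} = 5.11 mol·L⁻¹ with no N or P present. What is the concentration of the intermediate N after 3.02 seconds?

Solving the coupled first-order balances gives C_N(t) = [k₁/(k₂−k₁)]·C_{M0}·(e^(−k₁t) − e^(−k₂t)).
e^(−k₁t) = e^(−0.681×3.02) = e^(−2.057) = 0.1279; e^(−k₂t) = e^(−0.1223) = 0.8849.
C_N = 0.681×5.11/(0.0405−0.681) × (0.1279−0.8849) = (-5.433)×(-0.7570) = 4.113 mol·L⁻¹.

4.11 mol·L⁻¹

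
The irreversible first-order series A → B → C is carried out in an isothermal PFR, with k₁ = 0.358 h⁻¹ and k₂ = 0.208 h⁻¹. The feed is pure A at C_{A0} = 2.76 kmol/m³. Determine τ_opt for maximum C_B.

Setting dC_B/dτ = 0 gives τ_opt = ln(k₂/k₁)/(k₂−k₁).
= ln(0.208/0.358)/(0.208−0.358) = ln(0.5810)/-0.1500 = -0.5430/-0.1500 = 3.62 h.

3.62 h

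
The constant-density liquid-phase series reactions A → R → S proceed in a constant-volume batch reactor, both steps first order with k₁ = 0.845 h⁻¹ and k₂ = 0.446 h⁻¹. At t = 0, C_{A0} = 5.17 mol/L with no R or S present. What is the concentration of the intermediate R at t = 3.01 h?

Solving the coupled first-order balances gives C_R(t) = [k₁/(k₂−k₁)]·C_{A0}·(e^(−k₁t) − e^(−k₂t)).
e^(−k₁t) = e^(−0.845×3.01) = e^(−2.543) = 0.07859; e^(−k₂t) = e^(−1.342) = 0.2612.
C_R = 0.845×5.17/(0.446−0.845) × (0.07859−0.2612) = (-10.95)×(-0.1826) = 1.999 mol/L.

2.00 mol/L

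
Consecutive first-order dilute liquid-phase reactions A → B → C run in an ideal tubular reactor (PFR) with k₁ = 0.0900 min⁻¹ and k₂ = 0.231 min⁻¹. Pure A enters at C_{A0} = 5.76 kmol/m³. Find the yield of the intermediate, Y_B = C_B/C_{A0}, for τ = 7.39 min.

0.212

The intermediate concentration in a first-order A→B→C sequence is C_B = k₁C_{A0}(e^(−k₁τ) − e^(−k₂τ))/(k₂−k₁).
e^(−k₁τ) = e^(−0.0900×7.39) = e^(−0.6651) = 0.5142; e^(−k₂τ) = e^(−1.707) = 0.1814.
C_B = 0.0900×5.76/(0.231−0.0900) × (0.5142−0.1814) = 3.677×0.3328 = 1.224 kmol/m³.
Y_B = C_B/C_{A0} = 1.224/5.76 = 0.212.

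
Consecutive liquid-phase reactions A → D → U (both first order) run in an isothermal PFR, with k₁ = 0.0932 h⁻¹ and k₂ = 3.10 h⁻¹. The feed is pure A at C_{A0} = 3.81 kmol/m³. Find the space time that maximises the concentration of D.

1.17 h

The intermediate peaks when r₁ = r₂, i.e. k₁e^(−k₁τ) = k₂e^(−k₂τ), giving τ_opt = ln(k₂/k₁)/(k₂−k₁).
= ln(3.10/0.0932)/(3.10−0.0932) = ln(33.26)/3.007 = 3.504/3.007 = 1.17 h.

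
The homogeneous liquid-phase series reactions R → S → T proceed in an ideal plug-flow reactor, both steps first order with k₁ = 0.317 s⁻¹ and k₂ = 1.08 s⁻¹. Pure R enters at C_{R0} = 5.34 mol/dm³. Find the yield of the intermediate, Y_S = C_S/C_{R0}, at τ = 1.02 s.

0.163

Solving the coupled first-order balances gives C_S(τ) = [k₁/(k₂−k₁)]·C_{R0}·(e^(−k₁τ) − e^(−k₂τ)).
e^(−k₁τ) = e^(−0.317×1.02) = e^(−0.3233) = 0.7237; e^(−k₂τ) = e^(−1.102) = 0.3323.
C_S = 0.317×5.34/(1.08−0.317) × (0.7237−0.3323) = 2.219×0.3914 = 0.8683 mol/dm³.
Y_S = C_S/C_{R0} = 0.8683/5.34 = 0.163.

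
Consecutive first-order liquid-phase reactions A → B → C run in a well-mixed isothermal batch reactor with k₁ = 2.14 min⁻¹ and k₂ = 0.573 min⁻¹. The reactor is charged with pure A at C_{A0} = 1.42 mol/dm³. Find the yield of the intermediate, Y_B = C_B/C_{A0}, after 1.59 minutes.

Solving the coupled first-order balances gives C_B(t) = [k₁/(k₂−k₁)]·C_{A0}·(e^(−k₁t) − e^(−k₂t)).
e^(−k₁t) = e^(−2.14×1.59) = e^(−3.403) = 0.03329; e^(−k₂t) = e^(−0.9111) = 0.4021.
C_B = 2.14×1.42/(0.573−2.14) × (0.03329−0.4021) = (-1.939)×(-0.3688) = 0.7152 mol/dm³.
Y_B = C_B/C_{A0} = 0.7152/1.42 = 0.504.

0.504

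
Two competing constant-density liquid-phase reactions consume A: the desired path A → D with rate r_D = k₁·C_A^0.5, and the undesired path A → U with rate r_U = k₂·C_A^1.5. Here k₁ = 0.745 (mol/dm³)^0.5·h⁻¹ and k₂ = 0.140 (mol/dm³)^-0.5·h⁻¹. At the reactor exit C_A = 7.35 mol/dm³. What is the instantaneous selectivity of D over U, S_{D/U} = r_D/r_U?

S_{D/U} = r_D/r_U = (k₁·C_A^0.5)/(k₂·C_A^1.5) = (k₁/k₂)·C_A⁻¹.
= (0.745×7.350^0.5) / (0.140×7.350^1.5) = 2.020/2.790 = 0.724.
The undesired path is higher order in A, so low C_A (CSTR or dilute feed) favours D.

0.724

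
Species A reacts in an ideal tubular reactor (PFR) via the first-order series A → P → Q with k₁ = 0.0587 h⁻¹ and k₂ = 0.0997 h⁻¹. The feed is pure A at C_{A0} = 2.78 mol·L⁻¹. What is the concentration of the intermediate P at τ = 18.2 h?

For first-order series with pure A initially, C_P(τ) = k₁C_{A0}/(k₂−k₁)·(e^(−k₁τ) − e^(−k₂τ)).
e^(−k₁τ) = e^(−0.0587×18.2) = e^(−1.068) = 0.3436; e^(−k₂τ) = e^(−1.815) = 0.1629.
C_P = 0.0587×2.78/(0.0997−0.0587) × (0.3436−0.1629) = 3.980×0.1807 = 0.7191 mol·L⁻¹.

0.719 mol·L⁻¹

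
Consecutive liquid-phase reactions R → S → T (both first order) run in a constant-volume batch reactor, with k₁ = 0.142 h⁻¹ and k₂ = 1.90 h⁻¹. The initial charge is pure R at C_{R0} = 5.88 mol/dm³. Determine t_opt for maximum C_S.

1.48 h

The intermediate peaks when r₁ = r₂, i.e. k₁e^(−k₁t) = k₂e^(−k₂t), giving t_opt = ln(k₂/k₁)/(k₂−k₁).
= ln(1.90/0.142)/(1.90−0.142) = ln(13.38)/1.758 = 2.594/1.758 = 1.48 h.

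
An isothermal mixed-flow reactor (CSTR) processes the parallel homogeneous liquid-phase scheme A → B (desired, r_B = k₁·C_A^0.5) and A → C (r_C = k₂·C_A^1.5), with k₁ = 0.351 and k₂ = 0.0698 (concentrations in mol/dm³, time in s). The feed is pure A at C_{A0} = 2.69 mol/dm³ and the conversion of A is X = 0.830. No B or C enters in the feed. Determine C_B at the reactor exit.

Exit C_A = C_{A0}(1−X) = 2.69×0.170 = 0.4573 mol/dm³.
Rates in a CSTR are evaluated at the outlet concentration: r_B = 0.351×0.4573^0.5 = 0.2374, r_C = 0.0698×0.4573^1.5 = 0.02159.
Fraction of consumed A going to B: r_B/(r_B+r_C) = 0.9166.
C_B = 0.9166·C_{A0}·X = 0.9166×2.69×0.830 = 2.05 mol/dm³.

2.05 mol/dm³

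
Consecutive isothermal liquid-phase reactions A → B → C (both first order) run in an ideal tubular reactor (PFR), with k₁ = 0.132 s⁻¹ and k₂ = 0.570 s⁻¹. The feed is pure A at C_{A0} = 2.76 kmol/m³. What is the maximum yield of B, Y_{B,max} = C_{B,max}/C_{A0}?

0.149

Evaluating C_B at τ_opt = ln(k₂/k₁)/(k₂−k₁) gives C_{B,max}/C_{A0} = (k₁/k₂)^[k₂/(k₂−k₁)].
= (0.132/0.570)^(0.570/(0.570−0.132)) = (0.2316)^(1.301) = 0.1490.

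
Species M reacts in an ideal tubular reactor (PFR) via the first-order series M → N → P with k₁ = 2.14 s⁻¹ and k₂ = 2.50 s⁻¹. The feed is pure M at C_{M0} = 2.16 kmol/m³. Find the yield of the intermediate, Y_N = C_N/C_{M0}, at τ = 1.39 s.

For first-order series with pure M initially, C_N(τ) = k₁C_{M0}/(k₂−k₁)·(e^(−k₁τ) − e^(−k₂τ)).
e^(−k₁τ) = e^(−2.14×1.39) = e^(−2.975) = 0.05107; e^(−k₂τ) = e^(−3.475) = 0.03096.
C_N = 2.14×2.16/(2.50−2.14) × (0.05107−0.03096) = 12.84×0.02011 = 0.2582 kmol/m³.
Y_N = C_N/C_{M0} = 0.2582/2.16 = 0.120.

0.120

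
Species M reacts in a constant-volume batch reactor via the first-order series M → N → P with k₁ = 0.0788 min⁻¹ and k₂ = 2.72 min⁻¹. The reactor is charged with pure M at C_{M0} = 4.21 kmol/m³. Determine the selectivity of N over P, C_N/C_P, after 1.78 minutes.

0.244

For first-order series with pure M initially, C_N(t) = k₁C_{M0}/(k₂−k₁)·(e^(−k₁t) − e^(−k₂t)).
e^(−k₁t) = e^(−0.0788×1.78) = e^(−0.1403) = 0.8691; e^(−k₂t) = e^(−4.842) = 0.007894.
C_N = 0.0788×4.21/(2.72−0.0788) × (0.8691−0.007894) = 0.1256×0.8612 = 0.1082 kmol/m³.
C_M = C_{M0}e^(−k₁t) = 3.659 kmol/m³, so C_P = C_{M0}−C_M−C_N = 0.4428 kmol/m³; C_N/C_P = 0.244.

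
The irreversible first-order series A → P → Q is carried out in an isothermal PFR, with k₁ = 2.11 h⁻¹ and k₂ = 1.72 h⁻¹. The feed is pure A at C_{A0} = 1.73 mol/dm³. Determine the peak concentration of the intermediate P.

0.702 mol/dm³

For a first-order series the maximum intermediate yield is C_{P,max}/C_{A0} = (k₁/k₂)^[k₂/(k₂−k₁)].
= (2.11/1.72)^(1.72/(1.72−2.11)) = (1.227)^(-4.410) = 0.4060.
C_{P,max} = 0.4060×1.73 = 0.702 mol/dm³.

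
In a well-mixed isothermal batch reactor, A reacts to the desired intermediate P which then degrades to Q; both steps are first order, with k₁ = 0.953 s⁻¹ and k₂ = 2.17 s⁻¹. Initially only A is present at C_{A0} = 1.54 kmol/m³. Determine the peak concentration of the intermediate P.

0.355 kmol/m³

At the optimum, C_{P,max}/C_{A0} = (k₁/k₂)^[k₂/(k₂−k₁)].
= (0.953/2.17)^(2.17/(2.17−0.953)) = (0.4392)^(1.783) = 0.2306.
C_{P,max} = 0.2306×1.54 = 0.355 kmol/m³.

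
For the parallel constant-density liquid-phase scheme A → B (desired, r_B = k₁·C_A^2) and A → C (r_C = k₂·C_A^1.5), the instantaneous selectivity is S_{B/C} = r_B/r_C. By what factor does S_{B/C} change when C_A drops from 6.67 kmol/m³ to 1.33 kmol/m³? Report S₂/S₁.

0.447

S_{B/C} = (k₁/k₂)·C_A^0.5, so S₂/S₁ = (C_{A,2}/C_{A,1})^0.5.
= (1.33/6.67)^0.5 = (0.1994)^0.5 = 0.447.
Selectivity toward B falls as C_A falls — high-concentration operation is favoured.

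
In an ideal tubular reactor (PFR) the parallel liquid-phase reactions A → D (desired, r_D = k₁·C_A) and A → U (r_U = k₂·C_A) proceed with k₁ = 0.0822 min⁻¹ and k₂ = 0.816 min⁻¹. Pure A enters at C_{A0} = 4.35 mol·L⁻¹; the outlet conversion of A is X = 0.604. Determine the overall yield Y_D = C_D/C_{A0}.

0.0553

C_A = C_{A0}(1−X) = 1.723 mol·L⁻¹.
Both paths are first order in A, so the instantaneous fraction to D is constant: dC_D/d(−C_A) = k₁/(k₁+k₂) = 0.09152.
C_D = 0.09152·(C_{A0}−C_A) = 0.09152×2.627 = 0.240 mol·L⁻¹.
Y_D = C_D/C_{A0} = 0.2405/4.35 = 0.0553.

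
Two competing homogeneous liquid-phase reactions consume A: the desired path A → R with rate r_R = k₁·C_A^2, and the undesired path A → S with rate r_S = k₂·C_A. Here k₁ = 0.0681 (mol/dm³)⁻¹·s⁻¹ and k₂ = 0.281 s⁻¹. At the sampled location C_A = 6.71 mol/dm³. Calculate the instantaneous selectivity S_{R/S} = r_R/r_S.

1.63

S_{R/S} = r_R/r_S = (k₁·C_A^2)/(k₂·C_A) = (k₁/k₂)·C_A.
= (0.0681×6.710^2) / (0.281×6.710) = 3.066/1.886 = 1.63.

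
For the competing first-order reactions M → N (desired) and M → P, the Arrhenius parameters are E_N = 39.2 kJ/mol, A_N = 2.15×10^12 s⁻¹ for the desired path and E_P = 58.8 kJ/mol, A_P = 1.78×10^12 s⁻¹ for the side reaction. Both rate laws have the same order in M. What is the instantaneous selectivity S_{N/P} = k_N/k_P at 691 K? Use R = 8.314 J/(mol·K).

Since both paths have the same order in M, the concentration cancels and S_{N/P} = k_N/k_P = (A_N/A_P)·exp[(E_P−E_N)/(RT)].
(E_P−E_N)/(RT) = (58.8−39.2)×10³/(8.314×691) = 19600/5745 = 3.412.
k_N/k_P = (2.15×10^12/1.78×10^12)·exp(3.412) = 1.208 × 30.32 = 36.6.
Since E_N < E_P, lowering the temperature improves selectivity toward N.

36.6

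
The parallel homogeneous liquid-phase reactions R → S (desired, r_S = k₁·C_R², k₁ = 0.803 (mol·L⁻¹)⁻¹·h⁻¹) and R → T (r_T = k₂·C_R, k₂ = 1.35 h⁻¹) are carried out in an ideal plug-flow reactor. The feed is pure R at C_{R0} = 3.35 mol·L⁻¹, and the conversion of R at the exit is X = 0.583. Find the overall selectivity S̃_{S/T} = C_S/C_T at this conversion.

1.36

C_R = C_{R0}(1−X) = 1.397 mol·L⁻¹.
Along a PFR/batch, dC_T/dC_R = −r_T/(r_S+r_T) = −k₂/(k₂+k₁·C_R).
Integrating from C_{R0} to C_R: C_T = (1.35/0.803)·ln[(1.35+0.803·3.35)/(1.35+0.803·1.40)] = 1.681·ln(4.040/2.472) = 0.8260 mol·L⁻¹.
Then C_S = (C_{R0}−C_R) − C_T = 1.953 − 0.8260 = 1.127 mol·L⁻¹.
S̃_{S/T} = C_S/C_T = 1.127/0.8260 = 1.36.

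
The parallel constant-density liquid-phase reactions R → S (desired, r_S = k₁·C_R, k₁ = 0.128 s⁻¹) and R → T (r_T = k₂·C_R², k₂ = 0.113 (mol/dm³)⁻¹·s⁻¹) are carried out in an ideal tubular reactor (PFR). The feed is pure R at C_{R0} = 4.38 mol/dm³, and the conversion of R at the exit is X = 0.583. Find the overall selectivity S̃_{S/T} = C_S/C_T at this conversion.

C_R = C_{R0}(1−X) = 1.826 mol/dm³.
Along a PFR/batch, dC_S/dC_R = −r_S/(r_S+r_T) = −k₁/(k₁+k₂·C_R).
Integrating from C_{R0} to C_R: C_S = (0.128/0.113)·ln[(0.128+0.113·4.38)/(0.128+0.113·1.83)] = 1.133·ln(0.6229/0.3344) = 0.7047 mol/dm³.
C_T = (C_{R0}−C_R)−C_S = 1.849 mol/dm³; S̃_{S/T} = 0.7047/1.849 = 0.381.

0.381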